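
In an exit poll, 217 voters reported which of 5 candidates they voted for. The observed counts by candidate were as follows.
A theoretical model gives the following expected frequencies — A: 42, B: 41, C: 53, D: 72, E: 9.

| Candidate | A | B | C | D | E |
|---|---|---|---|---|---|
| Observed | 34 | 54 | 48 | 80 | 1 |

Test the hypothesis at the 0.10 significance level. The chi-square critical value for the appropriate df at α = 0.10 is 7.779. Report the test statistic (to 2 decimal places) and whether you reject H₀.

χ² = (34−42)²/42 + (54−41)²/41 + (48−53)²/53 + (80−72)²/72 + (1−9)²/9
   = 1.524 + 4.122 + 0.472 + 0.889 + 7.111
Sum = 14.12
df = 4. Since 14.12 > 7.779, we reject H₀.

14.12; reject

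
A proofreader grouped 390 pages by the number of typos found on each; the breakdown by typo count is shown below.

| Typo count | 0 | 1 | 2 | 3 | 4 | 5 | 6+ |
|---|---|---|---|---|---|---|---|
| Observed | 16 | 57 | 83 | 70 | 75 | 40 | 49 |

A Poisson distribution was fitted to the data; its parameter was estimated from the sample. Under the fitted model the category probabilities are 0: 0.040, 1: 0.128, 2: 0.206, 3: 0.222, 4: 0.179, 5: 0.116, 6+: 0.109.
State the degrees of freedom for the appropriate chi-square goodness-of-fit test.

There are k = 7 categories and 1 parameter estimated from the data, so df = 7 − 1 − 1 = 5.

5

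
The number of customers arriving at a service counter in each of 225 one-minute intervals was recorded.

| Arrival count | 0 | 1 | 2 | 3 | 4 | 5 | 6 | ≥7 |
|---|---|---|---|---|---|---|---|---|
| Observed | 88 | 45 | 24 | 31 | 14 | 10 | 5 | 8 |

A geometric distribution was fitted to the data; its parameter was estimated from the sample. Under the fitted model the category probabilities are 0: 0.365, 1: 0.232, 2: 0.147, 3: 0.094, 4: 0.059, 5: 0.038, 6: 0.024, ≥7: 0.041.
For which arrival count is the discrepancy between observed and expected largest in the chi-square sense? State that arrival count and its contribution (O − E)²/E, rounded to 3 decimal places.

Expected counts E_i = n·p_i: 225×0.365 = 82.125, 225×0.232 = 52.2, 225×0.147 = 33.075, 225×0.094 = 21.15, 225×0.059 = 13.275, 225×0.038 = 8.55, 225×0.024 = 5.4, 225×0.041 = 9.225.
χ² = (88−82.125)²/82.125 + (45−52.2)²/52.2 + (24−33.075)²/33.075 + (31−21.15)²/21.15 + (14−13.275)²/13.275 + (10−8.55)²/8.55 + (5−5.4)²/5.4 + (8−9.225)²/9.225
   = 0.4203 + 0.9931 + 2.4900 + 4.5874 + 0.0396 + 0.2459 + 0.0296 + 0.1627
The largest term is for 3: 4.587.

3, 4.587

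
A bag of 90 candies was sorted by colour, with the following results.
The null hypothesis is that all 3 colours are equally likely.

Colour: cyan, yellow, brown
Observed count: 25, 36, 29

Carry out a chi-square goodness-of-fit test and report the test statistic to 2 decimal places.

Expected count for each of the 3 categories: 90/3 = 30.
χ² = (25−30)²/30 + (36−30)²/30 + (29−30)²/30
   = 0.833 + 1.200 + 0.033
Sum = 2.07

2.07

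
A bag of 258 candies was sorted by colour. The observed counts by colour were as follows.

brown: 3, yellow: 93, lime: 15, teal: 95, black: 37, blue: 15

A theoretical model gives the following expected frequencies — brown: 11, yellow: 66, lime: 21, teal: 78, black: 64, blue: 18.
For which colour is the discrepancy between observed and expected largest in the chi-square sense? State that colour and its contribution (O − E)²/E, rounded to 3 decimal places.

brown: (3 − 11)²/11 = 64/11 = 5.8182
yellow: (93 − 66)²/66 = 729/66 = 11.0455
lime: (15 − 21)²/21 = 36/21 = 1.7143
teal: (95 − 78)²/78 = 289/78 = 3.7051
black: (37 − 64)²/64 = 729/64 = 11.3906
blue: (15 − 18)²/18 = 9/18 = 0.5000
The largest term is for black: 11.391.

black, 11.391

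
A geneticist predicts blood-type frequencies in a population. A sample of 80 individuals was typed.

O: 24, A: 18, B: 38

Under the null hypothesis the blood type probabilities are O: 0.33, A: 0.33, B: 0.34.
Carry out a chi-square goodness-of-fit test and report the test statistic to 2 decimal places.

Expected counts E_i = n·p_i: 80×0.33 = 26.4, 80×0.33 = 26.4, 80×0.34 = 27.2.
cat         O        E   (O−E)²/E
O          24     26.4      0.218
A          18     26.4      2.673
B          38     27.2      4.288
Sum = 7.18

7.18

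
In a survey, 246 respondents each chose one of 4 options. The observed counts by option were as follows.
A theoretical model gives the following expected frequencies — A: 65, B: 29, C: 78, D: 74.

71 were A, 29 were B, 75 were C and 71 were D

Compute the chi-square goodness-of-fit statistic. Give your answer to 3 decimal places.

0.791

A: (71 − 65)²/65 = 36/65 = 0.5538
B: (29 − 29)²/29 = 0/29 = 0.0000
C: (75 − 78)²/78 = 9/78 = 0.1154
D: (71 − 74)²/74 = 9/74 = 0.1216
Sum = 0.791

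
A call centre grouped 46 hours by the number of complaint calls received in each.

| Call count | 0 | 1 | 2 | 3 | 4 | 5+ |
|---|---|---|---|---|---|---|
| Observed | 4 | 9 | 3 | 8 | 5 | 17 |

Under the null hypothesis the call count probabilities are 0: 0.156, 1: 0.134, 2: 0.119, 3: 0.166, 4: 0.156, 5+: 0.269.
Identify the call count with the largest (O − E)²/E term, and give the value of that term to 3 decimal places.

5+, 1.729

Expected counts E_i = n·p_i: 46×0.156 = 7.176, 46×0.134 = 6.164, 46×0.119 = 5.474, 46×0.166 = 7.636, 46×0.156 = 7.176, 46×0.269 = 12.374.
0: (4 − 7.176)²/7.176 = 10.086976/7.176 = 1.4057
1: (9 − 6.164)²/6.164 = 8.042896/6.164 = 1.3048
2: (3 − 5.474)²/5.474 = 6.120676/5.474 = 1.1181
3: (8 − 7.636)²/7.636 = 0.132496/7.636 = 0.0174
4: (5 − 7.176)²/7.176 = 4.734976/7.176 = 0.6598
5+: (17 − 12.374)²/12.374 = 21.399876/12.374 = 1.7294
The largest term is for 5+: 1.729.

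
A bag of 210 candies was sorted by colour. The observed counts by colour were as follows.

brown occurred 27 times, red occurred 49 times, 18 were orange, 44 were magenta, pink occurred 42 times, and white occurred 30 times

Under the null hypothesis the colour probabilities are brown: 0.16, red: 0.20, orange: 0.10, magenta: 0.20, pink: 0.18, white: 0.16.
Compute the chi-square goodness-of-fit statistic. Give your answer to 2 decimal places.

Expected counts E_i = n·p_i: 210×0.16 = 33.6, 210×0.20 = 42, 210×0.10 = 21, 210×0.20 = 42, 210×0.18 = 37.8, 210×0.16 = 33.6.
cat          O        E   (O−E)²/E
brown       27     33.6      1.296
red         49       42      1.167
orange      18       21      0.429
magenta     44       42      0.095
pink        42     37.8      0.467
white       30     33.6      0.386
Sum = 3.84

3.84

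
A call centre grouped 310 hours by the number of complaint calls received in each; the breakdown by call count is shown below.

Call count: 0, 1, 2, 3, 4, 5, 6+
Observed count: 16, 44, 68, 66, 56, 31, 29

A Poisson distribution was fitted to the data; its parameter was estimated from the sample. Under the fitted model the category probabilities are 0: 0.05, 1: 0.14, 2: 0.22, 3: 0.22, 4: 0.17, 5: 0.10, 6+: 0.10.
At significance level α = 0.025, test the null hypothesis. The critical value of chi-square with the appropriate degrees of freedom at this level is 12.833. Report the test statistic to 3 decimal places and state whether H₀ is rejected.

Expected counts E_i = n·p_i: 310×0.05 = 15.5, 310×0.14 = 43.4, 310×0.22 = 68.2, 310×0.22 = 68.2, 310×0.17 = 52.7, 310×0.10 = 31, 310×0.10 = 31.
0: (16 − 15.5)²/15.5 = 0.25/15.5 = 0.0161
1: (44 − 43.4)²/43.4 = 0.36/43.4 = 0.0083
2: (68 − 68.2)²/68.2 = 0.04/68.2 = 0.0006
3: (66 − 68.2)²/68.2 = 4.84/68.2 = 0.0710
4: (56 − 52.7)²/52.7 = 10.89/52.7 = 0.2066
5: (31 − 31)²/31 = 0/31 = 0.0000
6+: (29 − 31)²/31 = 4/31 = 0.1290
Sum = 0.432
df = 5. Since 0.432 < 12.833, we do not reject H₀.

0.432; do not reject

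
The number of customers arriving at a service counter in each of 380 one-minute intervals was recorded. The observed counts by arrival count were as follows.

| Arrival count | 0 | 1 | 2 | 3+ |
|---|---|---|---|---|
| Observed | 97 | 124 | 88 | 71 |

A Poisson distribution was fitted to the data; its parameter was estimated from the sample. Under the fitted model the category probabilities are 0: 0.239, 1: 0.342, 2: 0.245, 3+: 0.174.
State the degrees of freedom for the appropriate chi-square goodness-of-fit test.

2

There are k = 4 categories and 1 parameter estimated from the data, so df = 4 − 1 − 1 = 2.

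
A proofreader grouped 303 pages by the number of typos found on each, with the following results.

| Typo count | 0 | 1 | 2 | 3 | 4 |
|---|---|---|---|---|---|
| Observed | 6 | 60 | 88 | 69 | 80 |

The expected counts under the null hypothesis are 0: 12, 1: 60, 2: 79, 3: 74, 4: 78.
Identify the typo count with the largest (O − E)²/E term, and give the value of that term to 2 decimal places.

0: (6 − 12)²/12 = 36/12 = 3.000
1: (60 − 60)²/60 = 0/60 = 0.000
2: (88 − 79)²/79 = 81/79 = 1.025
3: (69 − 74)²/74 = 25/74 = 0.338
4: (80 − 78)²/78 = 4/78 = 0.051
The largest term is for 0: 3.00.

0, 3.00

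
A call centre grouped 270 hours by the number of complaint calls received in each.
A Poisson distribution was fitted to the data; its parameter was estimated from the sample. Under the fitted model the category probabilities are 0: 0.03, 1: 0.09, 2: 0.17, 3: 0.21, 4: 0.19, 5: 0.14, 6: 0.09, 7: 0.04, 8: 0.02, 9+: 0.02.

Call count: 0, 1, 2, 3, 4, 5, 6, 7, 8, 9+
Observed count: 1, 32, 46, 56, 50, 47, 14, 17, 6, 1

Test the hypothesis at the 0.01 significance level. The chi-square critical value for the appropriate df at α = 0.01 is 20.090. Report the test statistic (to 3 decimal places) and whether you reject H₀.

Expected counts E_i = n·p_i: 270×0.03 = 8.1, 270×0.09 = 24.3, 270×0.17 = 45.9, 270×0.21 = 56.7, 270×0.19 = 51.3, 270×0.14 = 37.8, 270×0.09 = 24.3, 270×0.04 = 10.8, 270×0.02 = 5.4, 270×0.02 = 5.4.
0: (1 − 8.1)²/8.1 = 50.41/8.1 = 6.2235
1: (32 − 24.3)²/24.3 = 59.29/24.3 = 2.4399
2: (46 − 45.9)²/45.9 = 0.01/45.9 = 0.0002
3: (56 − 56.7)²/56.7 = 0.49/56.7 = 0.0086
4: (50 − 51.3)²/51.3 = 1.69/51.3 = 0.0329
5: (47 − 37.8)²/37.8 = 84.64/37.8 = 2.2392
6: (14 − 24.3)²/24.3 = 106.09/24.3 = 4.3658
7: (17 − 10.8)²/10.8 = 38.44/10.8 = 3.5593
8: (6 − 5.4)²/5.4 = 0.36/5.4 = 0.0667
9+: (1 − 5.4)²/5.4 = 19.36/5.4 = 3.5852
Sum = 22.521
df = 8. Since 22.521 > 20.090, we reject H₀.

22.521; reject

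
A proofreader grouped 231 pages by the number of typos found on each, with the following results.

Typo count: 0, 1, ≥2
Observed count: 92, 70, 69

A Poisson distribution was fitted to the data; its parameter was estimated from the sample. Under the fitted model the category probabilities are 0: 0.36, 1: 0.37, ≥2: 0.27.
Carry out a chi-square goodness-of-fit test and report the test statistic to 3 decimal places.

4.445

Expected counts E_i = n·p_i: 231×0.36 = 83.16, 231×0.37 = 85.47, 231×0.27 = 62.37.
χ² = (92−83.16)²/83.16 + (70−85.47)²/85.47 + (69−62.37)²/62.37
   = 0.9397 + 2.8001 + 0.7048
Sum = 4.445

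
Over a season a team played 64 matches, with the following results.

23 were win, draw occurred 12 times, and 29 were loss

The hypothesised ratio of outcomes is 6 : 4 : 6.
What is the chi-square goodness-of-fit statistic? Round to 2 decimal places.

Ratio total = 16. Expected counts: 64×6/16 = 24, 64×4/16 = 16, 64×6/16 = 24.
win: (23 − 24)²/24 = 1/24 = 0.042
draw: (12 − 16)²/16 = 16/16 = 1.000
loss: (29 − 24)²/24 = 25/24 = 1.042
Sum = 2.08

2.08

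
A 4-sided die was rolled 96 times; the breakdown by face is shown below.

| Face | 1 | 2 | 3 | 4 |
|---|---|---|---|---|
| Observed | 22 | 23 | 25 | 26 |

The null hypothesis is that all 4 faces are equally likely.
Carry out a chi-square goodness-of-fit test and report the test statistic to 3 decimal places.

Under H₀ each category has probability 1/4, so each expected count is 96/4 = 24.
1: (22 − 24)²/24 = 4/24 = 0.1667
2: (23 − 24)²/24 = 1/24 = 0.0417
3: (25 − 24)²/24 = 1/24 = 0.0417
4: (26 − 24)²/24 = 4/24 = 0.1667
Sum = 0.417

0.417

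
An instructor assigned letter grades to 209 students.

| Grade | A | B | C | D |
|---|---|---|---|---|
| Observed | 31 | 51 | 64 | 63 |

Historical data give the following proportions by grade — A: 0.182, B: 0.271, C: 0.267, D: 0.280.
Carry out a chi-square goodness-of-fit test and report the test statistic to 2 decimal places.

3.41

Expected counts E_i = n·p_i: 209×0.182 = 38.038, 209×0.271 = 56.639, 209×0.267 = 55.803, 209×0.280 = 58.52.
cat         O        E   (O−E)²/E
A          31   38.038      1.302
B          51   56.639      0.561
C          64   55.803      1.204
D          63    58.52      0.343
Sum = 3.41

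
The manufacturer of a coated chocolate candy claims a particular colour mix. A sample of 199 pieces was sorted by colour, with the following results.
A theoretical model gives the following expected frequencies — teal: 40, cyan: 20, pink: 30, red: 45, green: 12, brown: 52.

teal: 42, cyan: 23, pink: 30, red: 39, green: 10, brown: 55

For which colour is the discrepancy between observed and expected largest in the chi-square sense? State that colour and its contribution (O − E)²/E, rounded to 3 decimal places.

red, 0.800

χ² = (42−40)²/40 + (23−20)²/20 + (30−30)²/30 + (39−45)²/45 + (10−12)²/12 + (55−52)²/52
   = 0.1000 + 0.4500 + 0.0000 + 0.8000 + 0.3333 + 0.1731
The largest term is for red: 0.800.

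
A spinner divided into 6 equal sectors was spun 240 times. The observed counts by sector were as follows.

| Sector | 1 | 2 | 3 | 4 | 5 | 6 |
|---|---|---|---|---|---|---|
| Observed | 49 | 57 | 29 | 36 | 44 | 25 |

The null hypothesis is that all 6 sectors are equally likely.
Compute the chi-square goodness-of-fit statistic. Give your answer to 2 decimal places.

18.70

Expected count for each of the 6 categories: 240/6 = 40.
1: (49 − 40)²/40 = 81/40 = 2.025
2: (57 − 40)²/40 = 289/40 = 7.225
3: (29 − 40)²/40 = 121/40 = 3.025
4: (36 − 40)²/40 = 16/40 = 0.400
5: (44 − 40)²/40 = 16/40 = 0.400
6: (25 − 40)²/40 = 225/40 = 5.625
Sum = 18.70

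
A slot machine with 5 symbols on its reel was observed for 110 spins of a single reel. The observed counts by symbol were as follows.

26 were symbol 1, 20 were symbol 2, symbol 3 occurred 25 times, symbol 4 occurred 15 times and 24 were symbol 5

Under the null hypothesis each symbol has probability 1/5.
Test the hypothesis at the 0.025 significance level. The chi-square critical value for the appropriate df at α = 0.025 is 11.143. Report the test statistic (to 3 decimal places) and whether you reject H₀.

Expected count for each of the 5 categories: 110/5 = 22.
χ² = (26−22)²/22 + (20−22)²/22 + (25−22)²/22 + (15−22)²/22 + (24−22)²/22
   = 0.7273 + 0.1818 + 0.4091 + 2.2273 + 0.1818
Sum = 3.727
df = 4. Since 3.727 < 11.143, we do not reject H₀.

3.727; do not reject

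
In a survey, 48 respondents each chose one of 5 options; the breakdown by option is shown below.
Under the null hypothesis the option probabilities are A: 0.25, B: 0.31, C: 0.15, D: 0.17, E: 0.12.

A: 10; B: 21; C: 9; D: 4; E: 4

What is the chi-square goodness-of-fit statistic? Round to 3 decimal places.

5.959

Expected counts E_i = n·p_i: 48×0.25 = 12, 48×0.31 = 14.88, 48×0.15 = 7.2, 48×0.17 = 8.16, 48×0.12 = 5.76.
cat         O        E   (O−E)²/E
A          10       12     0.3333
B          21    14.88     2.5171
C           9      7.2     0.4500
D           4     8.16     2.1208
E           4     5.76     0.5378
Sum = 5.959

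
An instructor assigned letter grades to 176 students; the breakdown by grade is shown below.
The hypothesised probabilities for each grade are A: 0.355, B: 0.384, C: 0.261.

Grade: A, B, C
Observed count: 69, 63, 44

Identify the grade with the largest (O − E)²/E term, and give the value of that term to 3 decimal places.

Expected counts E_i = n·p_i: 176×0.355 = 62.48, 176×0.384 = 67.584, 176×0.261 = 45.936.
cat         O        E   (O−E)²/E
A          69    62.48     0.6804
B          63   67.584     0.3109
C          44   45.936     0.0816
The largest term is for A: 0.680.

A, 0.680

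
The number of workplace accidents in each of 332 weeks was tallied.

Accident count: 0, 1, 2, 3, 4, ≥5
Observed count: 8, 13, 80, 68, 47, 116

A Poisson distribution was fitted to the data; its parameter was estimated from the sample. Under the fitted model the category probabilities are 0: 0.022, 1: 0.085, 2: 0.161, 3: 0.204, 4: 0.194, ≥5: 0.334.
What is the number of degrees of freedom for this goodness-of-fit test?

4

There are k = 6 categories and 1 parameter estimated from the data, so df = 6 − 1 − 1 = 4.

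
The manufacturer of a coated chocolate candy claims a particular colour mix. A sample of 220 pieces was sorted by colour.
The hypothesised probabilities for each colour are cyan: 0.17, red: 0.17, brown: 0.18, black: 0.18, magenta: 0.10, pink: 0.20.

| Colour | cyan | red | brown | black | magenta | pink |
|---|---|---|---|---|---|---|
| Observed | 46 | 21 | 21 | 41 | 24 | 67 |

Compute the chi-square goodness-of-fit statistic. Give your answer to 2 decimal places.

30.16

Expected counts E_i = n·p_i: 220×0.17 = 37.4, 220×0.17 = 37.4, 220×0.18 = 39.6, 220×0.18 = 39.6, 220×0.10 = 22, 220×0.20 = 44.
cyan: (46 − 37.4)²/37.4 = 73.96/37.4 = 1.978
red: (21 − 37.4)²/37.4 = 268.96/37.4 = 7.191
brown: (21 − 39.6)²/39.6 = 345.96/39.6 = 8.736
black: (41 − 39.6)²/39.6 = 1.96/39.6 = 0.049
magenta: (24 − 22)²/22 = 4/22 = 0.182
pink: (67 − 44)²/44 = 529/44 = 12.023
Sum = 30.16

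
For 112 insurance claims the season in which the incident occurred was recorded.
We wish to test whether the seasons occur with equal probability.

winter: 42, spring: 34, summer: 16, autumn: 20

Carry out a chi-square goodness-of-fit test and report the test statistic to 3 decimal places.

Expected count for each of the 4 categories: 112/4 = 28.
cat         O        E   (O−E)²/E
winter     42       28     7.0000
spring     34       28     1.2857
summer     16       28     5.1429
autumn     20       28     2.2857
Sum = 15.714

15.714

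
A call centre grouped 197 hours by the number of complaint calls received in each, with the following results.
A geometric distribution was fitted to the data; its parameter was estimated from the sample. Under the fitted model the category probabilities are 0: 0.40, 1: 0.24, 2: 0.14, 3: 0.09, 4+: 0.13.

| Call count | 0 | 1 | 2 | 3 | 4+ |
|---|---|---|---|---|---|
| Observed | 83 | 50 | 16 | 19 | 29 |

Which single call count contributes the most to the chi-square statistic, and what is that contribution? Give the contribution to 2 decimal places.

2, 4.86

Expected counts E_i = n·p_i: 197×0.40 = 78.8, 197×0.24 = 47.28, 197×0.14 = 27.58, 197×0.09 = 17.73, 197×0.13 = 25.61.
χ² = (83−78.8)²/78.8 + (50−47.28)²/47.28 + (16−27.58)²/27.58 + (19−17.73)²/17.73 + (29−25.61)²/25.61
   = 0.224 + 0.156 + 4.862 + 0.091 + 0.449
The largest term is for 2: 4.86.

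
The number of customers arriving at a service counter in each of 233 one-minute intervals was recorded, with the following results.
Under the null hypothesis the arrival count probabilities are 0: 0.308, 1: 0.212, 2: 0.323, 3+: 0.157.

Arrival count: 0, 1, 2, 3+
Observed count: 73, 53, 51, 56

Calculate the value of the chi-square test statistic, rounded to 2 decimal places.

18.41

Expected counts E_i = n·p_i: 233×0.308 = 71.764, 233×0.212 = 49.396, 233×0.323 = 75.259, 233×0.157 = 36.581.
cat         O        E   (O−E)²/E
0          73   71.764      0.021
1          53   49.396      0.263
2          51   75.259      7.820
3+         56   36.581     10.309
Sum = 18.41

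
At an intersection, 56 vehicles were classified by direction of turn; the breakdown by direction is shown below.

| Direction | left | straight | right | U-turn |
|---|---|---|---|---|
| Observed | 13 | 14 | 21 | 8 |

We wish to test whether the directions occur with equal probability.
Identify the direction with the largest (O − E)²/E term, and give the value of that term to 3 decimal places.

Expected count for each of the 4 categories: 56/4 = 14.
left: (13 − 14)²/14 = 1/14 = 0.0714
straight: (14 − 14)²/14 = 0/14 = 0.0000
right: (21 − 14)²/14 = 49/14 = 3.5000
U-turn: (8 − 14)²/14 = 36/14 = 2.5714
The largest term is for right: 3.500.

right, 3.500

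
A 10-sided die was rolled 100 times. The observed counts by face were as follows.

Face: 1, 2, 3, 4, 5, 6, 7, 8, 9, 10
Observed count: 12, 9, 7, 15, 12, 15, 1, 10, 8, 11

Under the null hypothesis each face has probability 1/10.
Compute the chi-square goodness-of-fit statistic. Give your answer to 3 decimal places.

15.400

Under H₀ each category has probability 1/10, so each expected count is 100/10 = 10.
1: (12 − 10)²/10 = 4/10 = 0.4000
2: (9 − 10)²/10 = 1/10 = 0.1000
3: (7 − 10)²/10 = 9/10 = 0.9000
4: (15 − 10)²/10 = 25/10 = 2.5000
5: (12 − 10)²/10 = 4/10 = 0.4000
6: (15 − 10)²/10 = 25/10 = 2.5000
7: (1 − 10)²/10 = 81/10 = 8.1000
8: (10 − 10)²/10 = 0/10 = 0.0000
9: (8 − 10)²/10 = 4/10 = 0.4000
10: (11 − 10)²/10 = 1/10 = 0.1000
Sum = 15.400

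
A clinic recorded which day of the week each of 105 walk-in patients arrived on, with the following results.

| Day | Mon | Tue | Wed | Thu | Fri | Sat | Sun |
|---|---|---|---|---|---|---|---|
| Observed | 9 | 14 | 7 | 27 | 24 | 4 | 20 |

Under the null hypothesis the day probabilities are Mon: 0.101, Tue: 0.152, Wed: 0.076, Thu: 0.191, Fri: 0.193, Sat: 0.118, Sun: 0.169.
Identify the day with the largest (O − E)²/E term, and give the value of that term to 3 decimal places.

Sat, 5.681

Expected counts E_i = n·p_i: 105×0.101 = 10.605, 105×0.152 = 15.96, 105×0.076 = 7.98, 105×0.191 = 20.055, 105×0.193 = 20.265, 105×0.118 = 12.39, 105×0.169 = 17.745.
Mon: (9 − 10.605)²/10.605 = 2.576025/10.605 = 0.2429
Tue: (14 − 15.96)²/15.96 = 3.8416/15.96 = 0.2407
Wed: (7 − 7.98)²/7.98 = 0.9604/7.98 = 0.1204
Thu: (27 − 20.055)²/20.055 = 48.233025/20.055 = 2.4050
Fri: (24 − 20.265)²/20.265 = 13.950225/20.265 = 0.6884
Sat: (4 − 12.39)²/12.39 = 70.3921/12.39 = 5.6814
Sun: (20 − 17.745)²/17.745 = 5.085025/17.745 = 0.2866
The largest term is for Sat: 5.681.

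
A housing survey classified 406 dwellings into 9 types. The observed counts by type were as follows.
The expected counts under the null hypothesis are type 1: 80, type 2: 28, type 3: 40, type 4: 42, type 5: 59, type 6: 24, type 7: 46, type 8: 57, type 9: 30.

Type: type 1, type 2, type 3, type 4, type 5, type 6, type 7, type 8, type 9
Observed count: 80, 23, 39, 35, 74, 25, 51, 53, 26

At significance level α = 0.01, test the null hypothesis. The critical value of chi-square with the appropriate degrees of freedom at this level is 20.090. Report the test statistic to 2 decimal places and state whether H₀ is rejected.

χ² = (80−80)²/80 + (23−28)²/28 + (39−40)²/40 + (35−42)²/42 + (74−59)²/59 + (25−24)²/24 + (51−46)²/46 + (53−57)²/57 + (26−30)²/30
   = 0.000 + 0.893 + 0.025 + 1.167 + 3.814 + 0.042 + 0.543 + 0.281 + 0.533
Sum = 7.30
df = 8. Since 7.30 < 20.090, we do not reject H₀.

7.30; do not reject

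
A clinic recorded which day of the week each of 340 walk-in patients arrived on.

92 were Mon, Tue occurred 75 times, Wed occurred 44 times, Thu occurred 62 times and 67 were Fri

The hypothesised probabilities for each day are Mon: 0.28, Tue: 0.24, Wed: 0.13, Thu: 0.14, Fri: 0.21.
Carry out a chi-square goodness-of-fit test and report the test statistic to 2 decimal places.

Expected counts E_i = n·p_i: 340×0.28 = 95.2, 340×0.24 = 81.6, 340×0.13 = 44.2, 340×0.14 = 47.6, 340×0.21 = 71.4.
cat         O        E   (O−E)²/E
Mon        92     95.2      0.108
Tue        75     81.6      0.534
Wed        44     44.2      0.001
Thu        62     47.6      4.356
Fri        67     71.4      0.271
Sum = 5.27

5.27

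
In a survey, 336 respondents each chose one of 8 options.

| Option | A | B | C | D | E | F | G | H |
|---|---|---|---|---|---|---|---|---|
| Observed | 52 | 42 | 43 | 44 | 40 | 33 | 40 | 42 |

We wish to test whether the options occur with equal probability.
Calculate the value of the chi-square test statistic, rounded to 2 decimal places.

4.62

Under H₀ each category has probability 1/8, so each expected count is 336/8 = 42.
cat         O        E   (O−E)²/E
A          52       42      2.381
B          42       42      0.000
C          43       42      0.024
D          44       42      0.095
E          40       42      0.095
F          33       42      1.929
G          40       42      0.095
H          42       42      0.000
Sum = 4.62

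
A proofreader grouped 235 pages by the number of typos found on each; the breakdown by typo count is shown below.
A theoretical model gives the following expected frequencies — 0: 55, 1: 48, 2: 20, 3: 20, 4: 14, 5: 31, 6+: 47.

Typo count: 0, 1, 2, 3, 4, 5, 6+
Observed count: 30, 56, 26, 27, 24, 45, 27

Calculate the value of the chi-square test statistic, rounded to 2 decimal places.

χ² = (30−55)²/55 + (56−48)²/48 + (26−20)²/20 + (27−20)²/20 + (24−14)²/14 + (45−31)²/31 + (27−47)²/47
   = 11.364 + 1.333 + 1.800 + 2.450 + 7.143 + 6.323 + 8.511
Sum = 38.92

38.92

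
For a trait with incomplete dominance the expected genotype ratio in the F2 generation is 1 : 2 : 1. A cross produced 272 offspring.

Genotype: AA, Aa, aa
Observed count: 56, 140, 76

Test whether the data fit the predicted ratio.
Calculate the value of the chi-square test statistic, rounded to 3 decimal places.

3.176

Ratio total = 4. Expected counts: 272×1/4 = 68, 272×2/4 = 136, 272×1/4 = 68.
χ² = (56−68)²/68 + (140−136)²/136 + (76−68)²/68
   = 2.1176 + 0.1176 + 0.9412
Sum = 3.176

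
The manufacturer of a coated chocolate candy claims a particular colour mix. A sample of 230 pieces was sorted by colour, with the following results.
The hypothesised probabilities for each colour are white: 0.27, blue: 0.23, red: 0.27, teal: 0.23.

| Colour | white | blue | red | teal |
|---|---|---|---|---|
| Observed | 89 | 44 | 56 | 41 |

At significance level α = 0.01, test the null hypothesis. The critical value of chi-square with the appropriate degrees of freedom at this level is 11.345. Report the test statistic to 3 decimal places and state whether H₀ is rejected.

Expected counts E_i = n·p_i: 230×0.27 = 62.1, 230×0.23 = 52.9, 230×0.27 = 62.1, 230×0.23 = 52.9.
cat         O        E   (O−E)²/E
white      89     62.1    11.6523
blue       44     52.9     1.4974
red        56     62.1     0.5992
teal       41     52.9     2.6769
Sum = 16.426
df = 3. Since 16.426 > 11.345, we reject H₀.

16.426; reject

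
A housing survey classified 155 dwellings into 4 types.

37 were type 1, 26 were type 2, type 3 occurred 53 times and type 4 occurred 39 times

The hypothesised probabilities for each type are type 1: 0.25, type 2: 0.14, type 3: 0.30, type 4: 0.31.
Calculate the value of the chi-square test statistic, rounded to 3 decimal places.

Expected counts E_i = n·p_i: 155×0.25 = 38.75, 155×0.14 = 21.7, 155×0.30 = 46.5, 155×0.31 = 48.05.
cat         O        E   (O−E)²/E
type 1     37    38.75     0.0790
type 2     26     21.7     0.8521
type 3     53     46.5     0.9086
type 4     39    48.05     1.7045
Sum = 3.544

3.544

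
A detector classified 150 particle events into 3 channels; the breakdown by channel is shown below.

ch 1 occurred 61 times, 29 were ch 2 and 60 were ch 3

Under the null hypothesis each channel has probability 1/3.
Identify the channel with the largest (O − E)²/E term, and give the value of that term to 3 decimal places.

Under H₀ each category has probability 1/3, so each expected count is 150/3 = 50.
cat         O        E   (O−E)²/E
ch 1       61       50     2.4200
ch 2       29       50     8.8200
ch 3       60       50     2.0000
The largest term is for ch 2: 8.820.

ch 2, 8.820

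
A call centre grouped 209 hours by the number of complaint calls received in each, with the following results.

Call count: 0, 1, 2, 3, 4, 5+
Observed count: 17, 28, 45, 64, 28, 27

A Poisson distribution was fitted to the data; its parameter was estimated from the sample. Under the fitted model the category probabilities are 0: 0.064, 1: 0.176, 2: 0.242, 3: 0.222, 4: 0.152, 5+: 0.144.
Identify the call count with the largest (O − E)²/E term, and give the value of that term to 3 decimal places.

3, 6.678

Expected counts E_i = n·p_i: 209×0.064 = 13.376, 209×0.176 = 36.784, 209×0.242 = 50.578, 209×0.222 = 46.398, 209×0.152 = 31.768, 209×0.144 = 30.096.
0: (17 − 13.376)²/13.376 = 13.133376/13.376 = 0.9819
1: (28 − 36.784)²/36.784 = 77.158656/36.784 = 2.0976
2: (45 − 50.578)²/50.578 = 31.114084/50.578 = 0.6152
3: (64 − 46.398)²/46.398 = 309.830404/46.398 = 6.6777
4: (28 − 31.768)²/31.768 = 14.197824/31.768 = 0.4469
5+: (27 − 30.096)²/30.096 = 9.585216/30.096 = 0.3185
The largest term is for 3: 6.678.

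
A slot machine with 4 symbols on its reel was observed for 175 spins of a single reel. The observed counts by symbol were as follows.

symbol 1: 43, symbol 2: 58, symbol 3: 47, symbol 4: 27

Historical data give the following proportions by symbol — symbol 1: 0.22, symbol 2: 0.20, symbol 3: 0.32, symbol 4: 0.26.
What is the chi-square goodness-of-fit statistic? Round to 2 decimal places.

24.61

Expected counts E_i = n·p_i: 175×0.22 = 38.5, 175×0.20 = 35, 175×0.32 = 56, 175×0.26 = 45.5.
symbol 1: (43 − 38.5)²/38.5 = 20.25/38.5 = 0.526
symbol 2: (58 − 35)²/35 = 529/35 = 15.114
symbol 3: (47 − 56)²/56 = 81/56 = 1.446
symbol 4: (27 − 45.5)²/45.5 = 342.25/45.5 = 7.522
Sum = 24.61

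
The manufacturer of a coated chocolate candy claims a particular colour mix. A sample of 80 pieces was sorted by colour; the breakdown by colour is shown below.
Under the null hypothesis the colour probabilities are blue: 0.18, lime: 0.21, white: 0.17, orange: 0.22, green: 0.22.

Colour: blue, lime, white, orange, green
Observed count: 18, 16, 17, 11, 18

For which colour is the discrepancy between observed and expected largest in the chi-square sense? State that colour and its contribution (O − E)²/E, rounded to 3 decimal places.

orange, 2.475

Expected counts E_i = n·p_i: 80×0.18 = 14.4, 80×0.21 = 16.8, 80×0.17 = 13.6, 80×0.22 = 17.6, 80×0.22 = 17.6.
blue: (18 − 14.4)²/14.4 = 12.96/14.4 = 0.9000
lime: (16 − 16.8)²/16.8 = 0.64/16.8 = 0.0381
white: (17 − 13.6)²/13.6 = 11.56/13.6 = 0.8500
orange: (11 − 17.6)²/17.6 = 43.56/17.6 = 2.4750
green: (18 − 17.6)²/17.6 = 0.16/17.6 = 0.0091
The largest term is for orange: 2.475.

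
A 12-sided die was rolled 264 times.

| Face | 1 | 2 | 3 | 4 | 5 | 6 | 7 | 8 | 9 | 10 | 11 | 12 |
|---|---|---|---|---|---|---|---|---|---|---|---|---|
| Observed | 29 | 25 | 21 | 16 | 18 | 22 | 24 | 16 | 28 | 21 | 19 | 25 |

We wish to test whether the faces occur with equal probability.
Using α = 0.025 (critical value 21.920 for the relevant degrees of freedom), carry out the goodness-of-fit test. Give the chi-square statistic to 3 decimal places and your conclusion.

9.364; do not reject

Expected count for each of the 12 categories: 264/12 = 22.
cat         O        E   (O−E)²/E
1          29       22     2.2273
2          25       22     0.4091
3          21       22     0.0455
4          16       22     1.6364
5          18       22     0.7273
6          22       22     0.0000
7          24       22     0.1818
8          16       22     1.6364
9          28       22     1.6364
10         21       22     0.0455
11         19       22     0.4091
12         25       22     0.4091
Sum = 9.364
df = 11. Since 9.364 < 21.920, we do not reject H₀.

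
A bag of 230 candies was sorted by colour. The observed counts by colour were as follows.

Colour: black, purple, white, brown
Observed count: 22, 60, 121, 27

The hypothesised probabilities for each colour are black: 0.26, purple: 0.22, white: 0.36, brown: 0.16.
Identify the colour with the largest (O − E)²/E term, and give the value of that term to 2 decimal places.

black, 23.89

Expected counts E_i = n·p_i: 230×0.26 = 59.8, 230×0.22 = 50.6, 230×0.36 = 82.8, 230×0.16 = 36.8.
black: (22 − 59.8)²/59.8 = 1428.84/59.8 = 23.894
purple: (60 − 50.6)²/50.6 = 88.36/50.6 = 1.746
white: (121 − 82.8)²/82.8 = 1459.24/82.8 = 17.624
brown: (27 − 36.8)²/36.8 = 96.04/36.8 = 2.610
The largest term is for black: 23.89.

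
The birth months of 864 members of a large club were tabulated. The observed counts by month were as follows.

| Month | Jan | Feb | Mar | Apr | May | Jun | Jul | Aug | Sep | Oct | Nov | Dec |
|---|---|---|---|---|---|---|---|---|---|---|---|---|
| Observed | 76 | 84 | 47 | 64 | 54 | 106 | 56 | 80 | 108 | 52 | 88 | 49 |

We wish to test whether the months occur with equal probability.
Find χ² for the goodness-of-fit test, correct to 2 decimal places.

Expected count for each of the 12 categories: 864/12 = 72.
cat         O        E   (O−E)²/E
Jan        76       72      0.222
Feb        84       72      2.000
Mar        47       72      8.681
Apr        64       72      0.889
May        54       72      4.500
Jun       106       72     16.056
Jul        56       72      3.556
Aug        80       72      0.889
Sep       108       72     18.000
Oct        52       72      5.556
Nov        88       72      3.556
Dec        49       72      7.347
Sum = 71.25

71.25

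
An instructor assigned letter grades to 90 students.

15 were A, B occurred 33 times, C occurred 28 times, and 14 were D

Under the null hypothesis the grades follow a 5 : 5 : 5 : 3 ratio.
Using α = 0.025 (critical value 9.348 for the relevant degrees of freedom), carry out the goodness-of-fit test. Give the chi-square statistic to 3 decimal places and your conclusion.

Ratio total = 18. Expected counts: 90×5/18 = 25, 90×5/18 = 25, 90×5/18 = 25, 90×3/18 = 15.
cat         O        E   (O−E)²/E
A          15       25     4.0000
B          33       25     2.5600
C          28       25     0.3600
D          14       15     0.0667
Sum = 6.987
df = 3. Since 6.987 < 9.348, we do not reject H₀.

6.987; do not reject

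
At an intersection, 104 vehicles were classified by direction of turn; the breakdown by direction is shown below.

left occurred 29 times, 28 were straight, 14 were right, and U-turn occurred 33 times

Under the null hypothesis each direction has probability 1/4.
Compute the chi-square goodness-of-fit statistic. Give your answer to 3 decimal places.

Under H₀ each category has probability 1/4, so each expected count is 104/4 = 26.
left: (29 − 26)²/26 = 9/26 = 0.3462
straight: (28 − 26)²/26 = 4/26 = 0.1538
right: (14 − 26)²/26 = 144/26 = 5.5385
U-turn: (33 − 26)²/26 = 49/26 = 1.8846
Sum = 7.923

7.923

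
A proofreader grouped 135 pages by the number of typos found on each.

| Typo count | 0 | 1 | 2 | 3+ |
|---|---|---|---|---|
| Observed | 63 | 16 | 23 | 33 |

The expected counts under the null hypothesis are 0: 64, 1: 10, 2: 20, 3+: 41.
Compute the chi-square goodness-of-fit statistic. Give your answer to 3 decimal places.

5.627

χ² = (63−64)²/64 + (16−10)²/10 + (23−20)²/20 + (33−41)²/41
   = 0.0156 + 3.6000 + 0.4500 + 1.5610
Sum = 5.627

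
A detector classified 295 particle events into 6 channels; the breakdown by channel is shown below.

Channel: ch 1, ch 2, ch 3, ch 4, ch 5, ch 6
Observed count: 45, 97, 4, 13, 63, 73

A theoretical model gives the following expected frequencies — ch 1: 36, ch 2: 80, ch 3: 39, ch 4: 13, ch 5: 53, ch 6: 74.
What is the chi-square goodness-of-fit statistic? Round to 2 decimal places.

39.17

ch 1: (45 − 36)²/36 = 81/36 = 2.250
ch 2: (97 − 80)²/80 = 289/80 = 3.613
ch 3: (4 − 39)²/39 = 1225/39 = 31.410
ch 4: (13 − 13)²/13 = 0/13 = 0.000
ch 5: (63 − 53)²/53 = 100/53 = 1.887
ch 6: (73 − 74)²/74 = 1/74 = 0.014
Sum = 39.17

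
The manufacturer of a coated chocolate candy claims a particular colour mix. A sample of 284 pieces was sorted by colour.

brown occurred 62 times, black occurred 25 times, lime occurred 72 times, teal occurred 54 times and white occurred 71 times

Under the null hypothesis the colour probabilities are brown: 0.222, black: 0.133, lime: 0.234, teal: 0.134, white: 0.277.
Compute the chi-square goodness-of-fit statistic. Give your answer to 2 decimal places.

Expected counts E_i = n·p_i: 284×0.222 = 63.048, 284×0.133 = 37.772, 284×0.234 = 66.456, 284×0.134 = 38.056, 284×0.277 = 78.668.
cat         O        E   (O−E)²/E
brown      62   63.048      0.017
black      25   37.772      4.319
lime       72   66.456      0.463
teal       54   38.056      6.680
white      71   78.668      0.747
Sum = 12.23

12.23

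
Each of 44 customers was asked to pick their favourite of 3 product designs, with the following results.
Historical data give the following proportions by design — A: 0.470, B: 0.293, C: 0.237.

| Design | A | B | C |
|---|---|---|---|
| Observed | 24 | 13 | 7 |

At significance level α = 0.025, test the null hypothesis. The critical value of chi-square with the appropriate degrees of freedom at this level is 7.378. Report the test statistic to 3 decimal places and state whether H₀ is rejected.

Expected counts E_i = n·p_i: 44×0.470 = 20.68, 44×0.293 = 12.892, 44×0.237 = 10.428.
χ² = (24−20.68)²/20.68 + (13−12.892)²/12.892 + (7−10.428)²/10.428
   = 0.5330 + 0.0009 + 1.1269
Sum = 1.661
df = 2. Since 1.661 < 7.378, we do not reject H₀.

1.661; do not reject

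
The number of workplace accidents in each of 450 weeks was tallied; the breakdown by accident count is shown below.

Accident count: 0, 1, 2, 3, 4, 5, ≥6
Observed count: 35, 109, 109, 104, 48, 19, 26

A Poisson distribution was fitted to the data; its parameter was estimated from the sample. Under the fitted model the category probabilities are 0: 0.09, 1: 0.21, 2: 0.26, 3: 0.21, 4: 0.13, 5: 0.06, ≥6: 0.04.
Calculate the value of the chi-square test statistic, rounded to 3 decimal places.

12.284

Expected counts E_i = n·p_i: 450×0.09 = 40.5, 450×0.21 = 94.5, 450×0.26 = 117, 450×0.21 = 94.5, 450×0.13 = 58.5, 450×0.06 = 27, 450×0.04 = 18.
cat         O        E   (O−E)²/E
0          35     40.5     0.7469
1         109     94.5     2.2249
2         109      117     0.5470
3         104     94.5     0.9550
4          48     58.5     1.8846
5          19       27     2.3704
≥6         26       18     3.5556
Sum = 12.284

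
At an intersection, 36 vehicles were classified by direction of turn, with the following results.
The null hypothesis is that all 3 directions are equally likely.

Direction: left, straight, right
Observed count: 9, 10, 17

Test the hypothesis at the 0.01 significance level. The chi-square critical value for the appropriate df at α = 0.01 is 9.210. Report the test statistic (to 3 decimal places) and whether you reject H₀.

Expected count for each of the 3 categories: 36/3 = 12.
χ² = (9−12)²/12 + (10−12)²/12 + (17−12)²/12
   = 0.7500 + 0.3333 + 2.0833
Sum = 3.167
df = 2. Since 3.167 < 9.210, we do not reject H₀.

3.167; do not reject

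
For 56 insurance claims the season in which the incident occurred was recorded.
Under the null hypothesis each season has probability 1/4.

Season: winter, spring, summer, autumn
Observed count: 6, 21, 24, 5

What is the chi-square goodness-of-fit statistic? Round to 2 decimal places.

21.00

Expected count for each of the 4 categories: 56/4 = 14.
χ² = (6−14)²/14 + (21−14)²/14 + (24−14)²/14 + (5−14)²/14
   = 4.571 + 3.500 + 7.143 + 5.786
Sum = 21.00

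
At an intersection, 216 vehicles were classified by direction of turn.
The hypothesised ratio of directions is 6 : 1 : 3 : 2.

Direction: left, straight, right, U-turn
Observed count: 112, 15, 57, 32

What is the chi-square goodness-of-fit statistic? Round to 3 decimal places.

Ratio total = 12. Expected counts: 216×6/12 = 108, 216×1/12 = 18, 216×3/12 = 54, 216×2/12 = 36.
left: (112 − 108)²/108 = 16/108 = 0.1481
straight: (15 − 18)²/18 = 9/18 = 0.5000
right: (57 − 54)²/54 = 9/54 = 0.1667
U-turn: (32 − 36)²/36 = 16/36 = 0.4444
Sum = 1.259

1.259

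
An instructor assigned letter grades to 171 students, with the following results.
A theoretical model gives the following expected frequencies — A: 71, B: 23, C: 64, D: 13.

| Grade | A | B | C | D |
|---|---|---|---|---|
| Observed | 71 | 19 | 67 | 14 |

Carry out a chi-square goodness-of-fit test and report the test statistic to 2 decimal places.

0.91

A: (71 − 71)²/71 = 0/71 = 0.000
B: (19 − 23)²/23 = 16/23 = 0.696
C: (67 − 64)²/64 = 9/64 = 0.141
D: (14 − 13)²/13 = 1/13 = 0.077
Sum = 0.91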